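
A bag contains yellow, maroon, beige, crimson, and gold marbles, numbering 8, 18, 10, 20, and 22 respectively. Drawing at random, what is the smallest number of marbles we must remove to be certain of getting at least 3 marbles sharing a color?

The worst case takes 2 marbles of each color without reaching 3 of any: 5 × 2 = 10.
The next marble must bring some color to 3, so 10 + 1 = 11.

11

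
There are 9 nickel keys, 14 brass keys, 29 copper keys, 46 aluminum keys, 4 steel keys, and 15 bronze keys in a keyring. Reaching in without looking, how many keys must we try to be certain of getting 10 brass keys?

113

The worst case draws every non-brass key first: 9 + 29 + 46 + 4 + 15 = 103.
The next 10 draws are then forced to be brass, giving 103 + 10 = 113.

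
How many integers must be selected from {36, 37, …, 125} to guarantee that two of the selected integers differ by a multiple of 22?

Group the integers by remainder mod 22; there are 22 residue classes, each nonempty in this range.
Choosing one from each class (22 integers) avoids any shared remainder.
One more choice must repeat a class, so two differ by a multiple of 22. Hence 22 + 1 = 23.

23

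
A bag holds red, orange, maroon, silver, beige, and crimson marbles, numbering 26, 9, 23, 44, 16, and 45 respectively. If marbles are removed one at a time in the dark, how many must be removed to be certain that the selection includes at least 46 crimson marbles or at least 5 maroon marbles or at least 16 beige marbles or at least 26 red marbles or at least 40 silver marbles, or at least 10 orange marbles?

The worst case stops just short of every target: 25 red, 9 orange, 4 maroon, 39 silver, 15 beige, 45 crimson — 25 + 9 + 4 + 39 + 15 + 45 = 137 marbles.
One more marble must push some color to its target, so 137 + 1 = 138.

138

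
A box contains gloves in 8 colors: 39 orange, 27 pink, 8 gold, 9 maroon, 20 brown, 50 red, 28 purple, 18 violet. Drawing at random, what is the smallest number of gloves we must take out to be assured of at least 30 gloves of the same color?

169

In the worst case we take at most 29 of each color, but all 27 pink, all 8 gold, all 9 maroon, all 20 brown, all 28 purple, and all 18 violet (fewer than 29), giving 29 + 27 + 8 + 9 + 20 + 29 + 28 + 18 = 168.
One more glove then forces some color to 30, so 168 + 1 = 169.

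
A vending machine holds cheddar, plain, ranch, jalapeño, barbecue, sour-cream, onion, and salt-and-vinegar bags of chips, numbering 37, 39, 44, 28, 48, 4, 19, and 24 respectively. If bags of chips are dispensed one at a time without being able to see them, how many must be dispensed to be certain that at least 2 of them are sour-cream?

241

To avoid sour-cream bags of chips as long as possible, exhaust the other 7 flavors first.
The worst case draws every non-sour-cream bag of chips first: 37 + 39 + 44 + 28 + 48 + 19 + 24 = 239.
The next 2 draws are then forced to be sour-cream, giving 239 + 2 = 241.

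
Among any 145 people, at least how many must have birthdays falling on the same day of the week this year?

There are 7 days of the week, which serve as the pigeonholes.
If each of the 7 days of the week held at most 20, the total would be at most 7 × 20 = 140 < 145, a contradiction.
So at least one holds ⌈145/7⌉ = 21.

21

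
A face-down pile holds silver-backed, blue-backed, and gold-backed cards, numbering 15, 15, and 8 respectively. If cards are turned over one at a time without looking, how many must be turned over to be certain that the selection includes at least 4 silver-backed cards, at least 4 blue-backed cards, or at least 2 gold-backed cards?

Each of the 3 back colors has its own threshold; avoid all of them simultaneously.
The worst case stops just short of every target: 3 silver-backed, 3 blue-backed, 1 gold-backed — 3 + 3 + 1 = 7 cards.
One more card must push some back color to its target, so 7 + 1 = 8.

8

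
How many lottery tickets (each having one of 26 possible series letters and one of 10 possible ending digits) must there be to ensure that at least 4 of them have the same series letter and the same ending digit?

781

There are 26 × 10 = 260 (series letter, ending digit) combinations acting as pigeonholes.
With 260 × 3 = 780 lottery tickets we could place exactly 3 in each, with no (series letter, ending digit) pair reaching 4.
One more forces some (series letter, ending digit) pair to hold 4, so 780 + 1 = 781.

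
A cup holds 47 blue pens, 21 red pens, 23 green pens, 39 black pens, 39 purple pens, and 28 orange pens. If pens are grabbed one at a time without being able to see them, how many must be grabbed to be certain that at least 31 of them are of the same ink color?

163

Treat the 6 ink colors as pigeonholes.
In the worst case we take at most 30 of each ink color, but all 21 red, all 23 green, and all 28 orange (fewer than 30), giving 30 + 21 + 23 + 30 + 30 + 28 = 162.
One more pen then forces some ink color to 31, so 162 + 1 = 163.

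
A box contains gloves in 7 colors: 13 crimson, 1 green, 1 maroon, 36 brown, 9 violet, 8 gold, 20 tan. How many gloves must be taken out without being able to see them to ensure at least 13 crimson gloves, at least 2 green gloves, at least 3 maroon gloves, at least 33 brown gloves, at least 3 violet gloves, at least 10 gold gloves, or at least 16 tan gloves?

The worst case stops just short of every target: 12 crimson, 1 green, all 1 maroon, 32 brown, 2 violet, all 8 gold, 15 tan — 12 + 1 + 1 + 32 + 2 + 8 + 15 = 71 gloves.
One more glove must push some color to its target, so 71 + 1 = 72.

72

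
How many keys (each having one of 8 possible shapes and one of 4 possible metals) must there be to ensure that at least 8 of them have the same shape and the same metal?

There are 8 × 4 = 32 (shape, metal) combinations acting as pigeonholes.
With 32 × 7 = 224 keys we could place exactly 7 in each, with no (shape, metal) pair reaching 8.
One more forces some (shape, metal) pair to hold 8, so 224 + 1 = 225.

225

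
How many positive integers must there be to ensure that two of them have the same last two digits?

There are 100 possible two-digit endings acting as pigeonholes.
With 100 positive integers we could place one in each, avoiding any repeat.
One more forces some class to hold 2, so 100 + 1 = 101.

101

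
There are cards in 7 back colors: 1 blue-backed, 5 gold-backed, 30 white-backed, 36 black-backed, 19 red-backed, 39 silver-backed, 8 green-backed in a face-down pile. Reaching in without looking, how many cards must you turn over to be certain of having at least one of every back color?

The hardest back color to obtain is blue-backed: we could draw every other card first — 138 − 1 = 137 cards — without a single blue-backed one.
The next draw must be blue-backed, so 137 + 1 = 138.

138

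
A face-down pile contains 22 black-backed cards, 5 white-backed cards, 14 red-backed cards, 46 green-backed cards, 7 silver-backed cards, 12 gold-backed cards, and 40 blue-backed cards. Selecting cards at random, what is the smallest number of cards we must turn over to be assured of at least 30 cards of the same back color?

119

In the worst case we take at most 29 of each back color, but all 22 black-backed, all 5 white-backed, all 14 red-backed, all 7 silver-backed, and all 12 gold-backed (fewer than 29), giving 22 + 5 + 14 + 29 + 7 + 12 + 29 = 118.
One more card then forces some back color to 30, so 118 + 1 = 119.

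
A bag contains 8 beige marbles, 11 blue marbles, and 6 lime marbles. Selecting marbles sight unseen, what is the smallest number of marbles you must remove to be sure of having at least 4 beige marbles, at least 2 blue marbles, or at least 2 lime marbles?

6

Each of the 3 colors has its own threshold; avoid all of them simultaneously.
The worst case stops just short of every target: 3 beige, 1 blue, 1 lime — 3 + 1 + 1 = 5 marbles.
One more marble must push some color to its target, so 5 + 1 = 6.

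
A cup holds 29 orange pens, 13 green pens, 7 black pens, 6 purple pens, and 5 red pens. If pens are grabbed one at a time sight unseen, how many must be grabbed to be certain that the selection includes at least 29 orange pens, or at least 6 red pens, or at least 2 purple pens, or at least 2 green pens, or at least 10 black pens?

The worst case stops just short of every target: 28 orange, 1 green, all 7 black, 1 purple, 5 red — 28 + 1 + 7 + 1 + 5 = 42 pens.
One more pen must push some ink color to its target, so 42 + 1 = 43.

43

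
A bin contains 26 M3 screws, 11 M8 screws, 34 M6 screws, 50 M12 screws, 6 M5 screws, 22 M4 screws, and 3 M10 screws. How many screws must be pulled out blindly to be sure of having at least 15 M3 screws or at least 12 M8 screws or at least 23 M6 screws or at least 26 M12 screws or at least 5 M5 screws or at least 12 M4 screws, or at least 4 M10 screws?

The worst case stops just short of every target: 14 M3, 11 M8, 22 M6, 25 M12, 4 M5, 11 M4, 3 M10 — 14 + 11 + 22 + 25 + 4 + 11 + 3 = 90 screws.
One more screw must push some size to its target, so 90 + 1 = 91.

91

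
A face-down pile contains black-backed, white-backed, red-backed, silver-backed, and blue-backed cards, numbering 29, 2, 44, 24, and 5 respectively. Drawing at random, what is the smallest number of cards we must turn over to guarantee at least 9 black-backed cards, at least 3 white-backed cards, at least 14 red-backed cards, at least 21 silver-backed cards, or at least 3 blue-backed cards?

The worst case stops just short of every target: 8 black-backed, 2 white-backed, 13 red-backed, 20 silver-backed, 2 blue-backed — 8 + 2 + 13 + 20 + 2 = 45 cards.
One more card must push some back color to its target, so 45 + 1 = 46.

46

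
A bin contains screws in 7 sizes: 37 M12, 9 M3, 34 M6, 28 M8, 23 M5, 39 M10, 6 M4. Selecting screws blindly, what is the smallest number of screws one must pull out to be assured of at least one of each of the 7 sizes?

The hardest size to obtain is M4: we could draw every other screw first — 176 − 6 = 170 screws — without a single M4 one.
The next draw must be M4, so 170 + 1 = 171.

171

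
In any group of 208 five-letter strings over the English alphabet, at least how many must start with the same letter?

There are 26 possible first letters, which serve as the pigeonholes.
If each of the 26 possible first letters held at most 7, the total would be at most 26 × 7 = 182 < 208, a contradiction.
So at least one holds ⌈208/26⌉ = 8.

8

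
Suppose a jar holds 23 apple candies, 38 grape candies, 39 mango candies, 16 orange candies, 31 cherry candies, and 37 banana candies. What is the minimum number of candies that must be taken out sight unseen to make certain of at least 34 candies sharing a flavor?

In the worst case we take at most 33 of each flavor, but all 23 apple, all 16 orange, and all 31 cherry (fewer than 33), giving 23 + 33 + 33 + 16 + 31 + 33 = 169.
One more candy then forces some flavor to 34, so 169 + 1 = 170.

170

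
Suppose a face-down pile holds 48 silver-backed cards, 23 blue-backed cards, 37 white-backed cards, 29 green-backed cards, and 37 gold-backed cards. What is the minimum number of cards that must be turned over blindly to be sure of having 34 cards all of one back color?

In the worst case we take at most 33 of each back color, but all 23 blue-backed and all 29 green-backed (fewer than 33), giving 33 + 23 + 33 + 29 + 33 = 151.
One more card then forces some back color to 34, so 151 + 1 = 152.

152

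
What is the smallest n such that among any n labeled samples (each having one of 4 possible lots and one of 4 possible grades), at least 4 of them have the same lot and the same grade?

49

There are 4 × 4 = 16 (lot, grade) combinations acting as pigeonholes.
With 16 × 3 = 48 labeled samples we could place exactly 3 in each, with no (lot, grade) pair reaching 4.
One more forces some (lot, grade) pair to hold 4, so 48 + 1 = 49.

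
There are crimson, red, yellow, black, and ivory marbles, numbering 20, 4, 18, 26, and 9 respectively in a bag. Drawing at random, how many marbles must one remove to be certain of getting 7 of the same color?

29

Treat the 5 colors as pigeonholes.
In the worst case we take at most 6 of each color, but all 4 red (fewer than 6), giving 6 + 4 + 6 + 6 + 6 = 28.
One more marble then forces some color to 7, so 28 + 1 = 29.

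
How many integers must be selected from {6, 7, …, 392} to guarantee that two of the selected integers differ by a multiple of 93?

Group the integers by remainder mod 93; there are 93 residue classes, each nonempty in this range.
Choosing one from each class (93 integers) avoids any shared remainder.
One more choice must repeat a class, so two differ by a multiple of 93. Hence 93 + 1 = 94.

94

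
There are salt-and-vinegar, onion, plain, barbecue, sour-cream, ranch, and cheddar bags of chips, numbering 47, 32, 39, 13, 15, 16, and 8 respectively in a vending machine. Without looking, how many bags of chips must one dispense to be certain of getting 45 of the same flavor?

In the worst case we take at most 44 of each flavor, but all 32 onion, all 39 plain, all 13 barbecue, all 15 sour-cream, all 16 ranch, and all 8 cheddar (fewer than 44), giving 44 + 32 + 39 + 13 + 15 + 16 + 8 = 167.
One more bag of chips then forces some flavor to 45, so 167 + 1 = 168.

168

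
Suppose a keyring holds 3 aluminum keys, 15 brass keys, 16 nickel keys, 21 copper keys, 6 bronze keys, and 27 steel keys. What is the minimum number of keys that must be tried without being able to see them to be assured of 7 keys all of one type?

In the worst case we take at most 6 of each type, but all 3 aluminum (fewer than 6), giving 3 + 6 + 6 + 6 + 6 + 6 = 33.
One more key then forces some type to 7, so 33 + 1 = 34.

34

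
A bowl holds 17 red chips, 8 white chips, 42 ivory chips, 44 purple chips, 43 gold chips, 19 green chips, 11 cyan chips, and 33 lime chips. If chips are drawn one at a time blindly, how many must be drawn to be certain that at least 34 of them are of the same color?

188

Treat the 8 colors as pigeonholes.
In the worst case we take at most 33 of each color, but all 17 red, all 8 white, all 19 green, and all 11 cyan (fewer than 33), giving 17 + 8 + 33 + 33 + 33 + 19 + 11 + 33 = 187.
One more chip then forces some color to 34, so 187 + 1 = 188.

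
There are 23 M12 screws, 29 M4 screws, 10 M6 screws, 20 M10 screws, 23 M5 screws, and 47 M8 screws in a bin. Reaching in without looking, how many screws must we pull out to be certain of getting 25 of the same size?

125

In the worst case we take at most 24 of each size, but all 23 M12, all 10 M6, all 20 M10, and all 23 M5 (fewer than 24), giving 23 + 24 + 10 + 20 + 23 + 24 = 124.
One more screw then forces some size to 25, so 124 + 1 = 125.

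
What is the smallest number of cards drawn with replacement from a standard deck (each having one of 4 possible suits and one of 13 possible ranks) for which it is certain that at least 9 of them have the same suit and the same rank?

417

There are 4 × 13 = 52 (suit, rank) combinations acting as pigeonholes.
With 52 × 8 = 416 cards drawn with replacement from a standard deck we could place exactly 8 in each, with no (suit, rank) pair reaching 9.
One more forces some (suit, rank) pair to hold 9, so 416 + 1 = 417.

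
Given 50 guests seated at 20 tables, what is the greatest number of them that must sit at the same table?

The 50 guests fall into 20 tables.
If each of the 20 tables held at most 2, the total would be at most 20 × 2 = 40 < 50, a contradiction.
So at least one holds ⌈50/20⌉ = 3.

3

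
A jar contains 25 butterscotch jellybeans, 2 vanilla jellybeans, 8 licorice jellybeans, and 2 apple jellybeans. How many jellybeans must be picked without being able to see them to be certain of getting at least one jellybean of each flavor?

The hardest flavor to obtain is vanilla: we could draw every other jellybean first — 37 − 2 = 35 jellybeans — without a single vanilla one.
The next draw must be vanilla, so 35 + 1 = 36.

36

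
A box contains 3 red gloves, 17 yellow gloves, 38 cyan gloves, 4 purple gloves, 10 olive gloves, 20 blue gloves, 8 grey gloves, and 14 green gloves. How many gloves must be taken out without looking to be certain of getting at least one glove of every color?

112

The hardest color to obtain is red: we could draw every other glove first — 114 − 3 = 111 gloves — without a single red one.
The next draw must be red, so 111 + 1 = 112.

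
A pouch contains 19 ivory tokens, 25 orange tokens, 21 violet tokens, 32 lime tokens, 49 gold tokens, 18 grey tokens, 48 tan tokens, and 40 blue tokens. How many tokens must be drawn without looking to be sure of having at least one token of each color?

235

The hardest color to obtain is grey: we could draw every other token first — 252 − 18 = 234 tokens — without a single grey one.
The next draw must be grey, so 234 + 1 = 235.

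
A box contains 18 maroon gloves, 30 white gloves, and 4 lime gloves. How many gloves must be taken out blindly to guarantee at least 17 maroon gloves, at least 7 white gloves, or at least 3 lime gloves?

25

The worst case stops just short of every target: 16 maroon, 6 white, 2 lime — 16 + 6 + 2 = 24 gloves.
One more glove must push some color to its target, so 24 + 1 = 25.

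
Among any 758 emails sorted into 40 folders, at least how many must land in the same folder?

The 758 emails fall into 40 folders.
If each of the 40 folders held at most 18, the total would be at most 40 × 18 = 720 < 758, a contradiction.
So at least one holds ⌈758/40⌉ = 19.

19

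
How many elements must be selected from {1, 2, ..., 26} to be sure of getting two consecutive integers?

14

Partition {1, …, 26} into 13 pairs: {1,2}, {3,4}, …, {25,26}.
Choosing 13 integers — say the 13 even numbers 2, 4, …, 26 — takes one from each pair and avoids the property.
Choosing 14 forces two into the same pair by pigeonhole, and those are consecutive. So 14.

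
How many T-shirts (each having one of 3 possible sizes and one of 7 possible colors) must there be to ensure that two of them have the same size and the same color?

There are 3 × 7 = 21 (size, color) combinations acting as pigeonholes.
With 21 T-shirts we could place one in each, avoiding any repeat.
One more forces some (size, color) pair to hold 2, so 21 + 1 = 22.

22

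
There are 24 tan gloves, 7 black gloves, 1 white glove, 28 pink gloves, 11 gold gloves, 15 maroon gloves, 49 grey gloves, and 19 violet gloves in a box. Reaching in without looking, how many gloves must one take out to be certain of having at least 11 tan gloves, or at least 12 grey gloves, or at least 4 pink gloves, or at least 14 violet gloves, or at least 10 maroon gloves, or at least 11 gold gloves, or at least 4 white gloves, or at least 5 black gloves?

Each of the 8 colors has its own threshold; avoid all of them simultaneously.
The worst case stops just short of every target: 10 tan, 4 black, all 1 white, 3 pink, 10 gold, 9 maroon, 11 grey, 13 violet — 10 + 4 + 1 + 3 + 10 + 9 + 11 + 13 = 61 gloves.
One more glove must push some color to its target, so 61 + 1 = 62.

62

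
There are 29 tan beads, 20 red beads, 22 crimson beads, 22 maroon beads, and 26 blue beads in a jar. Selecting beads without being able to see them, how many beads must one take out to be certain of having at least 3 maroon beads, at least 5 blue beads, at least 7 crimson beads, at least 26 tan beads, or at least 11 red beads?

Each of the 5 colors has its own threshold; avoid all of them simultaneously.
The worst case stops just short of every target: 25 tan, 10 red, 6 crimson, 2 maroon, 4 blue — 25 + 10 + 6 + 2 + 4 = 47 beads.
One more bead must push some color to its target, so 47 + 1 = 48.

48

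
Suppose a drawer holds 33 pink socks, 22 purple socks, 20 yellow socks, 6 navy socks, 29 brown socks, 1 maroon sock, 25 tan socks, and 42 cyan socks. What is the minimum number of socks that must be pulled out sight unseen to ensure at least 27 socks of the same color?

153

In the worst case we take at most 26 of each color, but all 22 purple, all 20 yellow, all 6 navy, all 1 maroon, and all 25 tan (fewer than 26), giving 26 + 22 + 20 + 6 + 26 + 1 + 25 + 26 = 152.
One more sock then forces some color to 27, so 152 + 1 = 153.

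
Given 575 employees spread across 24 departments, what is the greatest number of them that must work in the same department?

24

If each of the 24 departments held at most 23, the total would be at most 24 × 23 = 552 < 575, a contradiction.
So at least one holds ⌈575/24⌉ = 24.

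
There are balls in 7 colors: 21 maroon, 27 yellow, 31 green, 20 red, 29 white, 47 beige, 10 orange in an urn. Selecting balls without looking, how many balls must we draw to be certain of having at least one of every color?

176

The hardest color to obtain is orange: we could draw every other ball first — 185 − 10 = 175 balls — without a single orange one.
The next draw must be orange, so 175 + 1 = 176.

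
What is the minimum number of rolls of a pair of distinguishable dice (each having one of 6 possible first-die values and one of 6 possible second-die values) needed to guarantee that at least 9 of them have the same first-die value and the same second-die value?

There are 6 × 6 = 36 (first-die value, second-die value) combinations acting as pigeonholes.
With 36 × 8 = 288 rolls of a pair of distinguishable dice we could place exactly 8 in each, with no (first-die value, second-die value) pair reaching 9.
One more forces some (first-die value, second-die value) pair to hold 9, so 288 + 1 = 289.

289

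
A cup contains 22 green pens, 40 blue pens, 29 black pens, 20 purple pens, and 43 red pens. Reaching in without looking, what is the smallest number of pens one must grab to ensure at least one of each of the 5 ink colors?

135

The hardest ink color to obtain is purple: we could draw every other pen first — 154 − 20 = 134 pens — without a single purple one.
The next draw must be purple, so 134 + 1 = 135.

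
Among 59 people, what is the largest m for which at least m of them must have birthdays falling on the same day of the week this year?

If each of the 7 days of the week held at most 8, the total would be at most 7 × 8 = 56 < 59, a contradiction.
So at least one holds ⌈59/7⌉ = 9.

9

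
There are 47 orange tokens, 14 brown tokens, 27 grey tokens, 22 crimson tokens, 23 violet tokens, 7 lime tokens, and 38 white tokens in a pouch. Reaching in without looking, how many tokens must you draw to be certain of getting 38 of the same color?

168

In the worst case we take at most 37 of each color, but all 14 brown, all 27 grey, all 22 crimson, all 23 violet, and all 7 lime (fewer than 37), giving 37 + 14 + 27 + 22 + 23 + 7 + 37 = 167.
One more token then forces some color to 38, so 167 + 1 = 168.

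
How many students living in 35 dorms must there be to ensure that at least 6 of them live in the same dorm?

There are 35 dorms acting as pigeonholes.
With 35 × 5 = 175 students we could place exactly 5 in each, with no class reaching 6.
One more forces some class to hold 6, so 175 + 1 = 176.

176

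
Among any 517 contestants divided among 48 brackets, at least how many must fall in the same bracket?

11

If each of the 48 brackets held at most 10, the total would be at most 48 × 10 = 480 < 517, a contradiction.
So at least one holds ⌈517/48⌉ = 11.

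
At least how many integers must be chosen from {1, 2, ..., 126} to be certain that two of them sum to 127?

Partition {1, …, 126} into 63 pairs: {1,126}, {2,125}, …, {63,64}.
Choosing 63 integers — say the integers 1 through 63 — takes one from each pair and avoids the property.
Choosing 64 forces two into the same pair by pigeonhole, and those sum to 127. So 64.

64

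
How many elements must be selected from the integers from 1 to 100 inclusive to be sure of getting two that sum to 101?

Partition {1, …, 100} into 50 pairs: {1,100}, {2,99}, …, {50,51}.
Choosing 50 integers — say the integers 1 through 50 — takes one from each pair and avoids the property.
Choosing 51 forces two into the same pair by pigeonhole, and those sum to 101. So 51.

51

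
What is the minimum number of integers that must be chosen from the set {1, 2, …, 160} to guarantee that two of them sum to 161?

Partition {1, …, 160} into 80 pairs: {1,160}, {2,159}, …, {80,81}.
Choosing 80 integers — say the integers 1 through 80 — takes one from each pair and avoids the property.
Choosing 81 forces two into the same pair by pigeonhole, and those sum to 161. So 81.

81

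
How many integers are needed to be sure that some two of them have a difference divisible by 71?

Two integers differ by a multiple of 71 exactly when they share a remainder mod 71.
There are 71 residue classes mod 71, so 71 integers can all lie in distinct classes.
One more integer must repeat a residue, giving a difference divisible by 71. So n = 71 + 1 = 72.

72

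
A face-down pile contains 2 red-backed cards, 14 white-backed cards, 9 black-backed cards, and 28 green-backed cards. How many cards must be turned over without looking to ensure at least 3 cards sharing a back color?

The worst case takes 2 cards of each back color without reaching 3 of any: 4 × 2 = 8.
The next card must bring some back color to 3, so 8 + 1 = 9.

9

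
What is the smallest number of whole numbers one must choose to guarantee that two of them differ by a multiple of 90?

91

Two integers differ by a multiple of 90 exactly when they share a remainder mod 90.
There are 90 residue classes mod 90, so 90 integers can all lie in distinct classes.
One more integer must repeat a residue, giving a difference divisible by 90. So n = 90 + 1 = 91.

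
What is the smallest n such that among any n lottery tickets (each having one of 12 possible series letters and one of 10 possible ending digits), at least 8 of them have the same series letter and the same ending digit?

There are 12 × 10 = 120 (series letter, ending digit) combinations acting as pigeonholes.
With 120 × 7 = 840 lottery tickets we could place exactly 7 in each, with no (series letter, ending digit) pair reaching 8.
One more forces some (series letter, ending digit) pair to hold 8, so 840 + 1 = 841.

841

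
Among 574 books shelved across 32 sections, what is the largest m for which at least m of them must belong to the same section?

If each of the 32 sections held at most 17, the total would be at most 32 × 17 = 544 < 574, a contradiction.
So at least one holds ⌈574/32⌉ = 18.

18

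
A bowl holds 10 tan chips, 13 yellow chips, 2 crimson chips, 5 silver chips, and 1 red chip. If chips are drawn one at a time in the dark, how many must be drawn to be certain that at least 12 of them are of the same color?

Treat the 5 colors as pigeonholes.
In the worst case we take at most 11 of each color, but all 10 tan, all 2 crimson, all 5 silver, and all 1 red (fewer than 11), giving 10 + 11 + 2 + 5 + 1 = 29.
One more chip then forces some color to 12, so 29 + 1 = 30.

30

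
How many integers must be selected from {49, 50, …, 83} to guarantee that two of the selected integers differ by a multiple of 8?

9

Group the integers by remainder mod 8; there are 8 residue classes, each nonempty in this range.
Choosing one from each class (8 integers) avoids any shared remainder.
One more choice must repeat a class, so two differ by a multiple of 8. Hence 8 + 1 = 9.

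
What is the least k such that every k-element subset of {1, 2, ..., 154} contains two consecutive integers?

Partition {1, …, 154} into 77 pairs: {1,2}, {3,4}, …, {153,154}.
Choosing 77 integers — say the 77 even numbers 2, 4, …, 154 — takes one from each pair and avoids the property.
Choosing 78 forces two into the same pair by pigeonhole, and those are consecutive. So 78.

78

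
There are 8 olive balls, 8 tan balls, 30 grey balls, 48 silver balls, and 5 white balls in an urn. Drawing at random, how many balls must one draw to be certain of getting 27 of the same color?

Treat the 5 colors as pigeonholes.
In the worst case we take at most 26 of each color, but all 8 olive, all 8 tan, and all 5 white (fewer than 26), giving 8 + 8 + 26 + 26 + 5 = 73.
One more ball then forces some color to 27, so 73 + 1 = 74.

74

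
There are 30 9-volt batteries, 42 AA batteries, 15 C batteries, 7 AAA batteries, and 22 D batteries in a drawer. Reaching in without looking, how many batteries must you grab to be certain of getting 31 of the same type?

105

In the worst case we take at most 30 of each type, but all 15 C, all 7 AAA, and all 22 D (fewer than 30), giving 30 + 30 + 15 + 7 + 22 = 104.
One more battery then forces some type to 31, so 104 + 1 = 105.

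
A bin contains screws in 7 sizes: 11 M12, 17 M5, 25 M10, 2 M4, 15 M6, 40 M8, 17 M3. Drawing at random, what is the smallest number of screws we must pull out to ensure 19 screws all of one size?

99

In the worst case we take at most 18 of each size, but all 11 M12, all 17 M5, all 2 M4, all 15 M6, and all 17 M3 (fewer than 18), giving 11 + 17 + 18 + 2 + 15 + 18 + 17 = 98.
One more screw then forces some size to 19, so 98 + 1 = 99.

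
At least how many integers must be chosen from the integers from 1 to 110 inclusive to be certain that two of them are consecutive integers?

56

Partition {1, …, 110} into 55 pairs: {1,2}, {3,4}, …, {109,110}.
Choosing 55 integers — say the 55 even numbers 2, 4, …, 110 — takes one from each pair and avoids the property.
Choosing 56 forces two into the same pair by pigeonhole, and those are consecutive. So 56.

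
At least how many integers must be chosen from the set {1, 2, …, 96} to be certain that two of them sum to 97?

Partition {1, …, 96} into 48 pairs: {1,96}, {2,95}, …, {48,49}.
Choosing 48 integers — say the integers 1 through 48 — takes one from each pair and avoids the property.
Choosing 49 forces two into the same pair by pigeonhole, and those sum to 97. So 49.

49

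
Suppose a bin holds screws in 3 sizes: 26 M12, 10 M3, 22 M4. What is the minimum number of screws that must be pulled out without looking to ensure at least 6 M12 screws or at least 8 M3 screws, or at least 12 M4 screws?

24

The worst case stops just short of every target: 5 M12, 7 M3, 11 M4 — 5 + 7 + 11 = 23 screws.
One more screw must push some size to its target, so 23 + 1 = 24.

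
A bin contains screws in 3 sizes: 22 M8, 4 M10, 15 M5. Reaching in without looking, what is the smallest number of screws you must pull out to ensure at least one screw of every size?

The hardest size to obtain is M10: we could draw every other screw first — 41 − 4 = 37 screws — without a single M10 one.
The next draw must be M10, so 37 + 1 = 38.

38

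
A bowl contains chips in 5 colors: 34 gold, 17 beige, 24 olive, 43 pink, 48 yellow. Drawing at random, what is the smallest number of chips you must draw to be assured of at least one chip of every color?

150

The hardest color to obtain is beige: we could draw every other chip first — 166 − 17 = 149 chips — without a single beige one.
The next draw must be beige, so 149 + 1 = 150.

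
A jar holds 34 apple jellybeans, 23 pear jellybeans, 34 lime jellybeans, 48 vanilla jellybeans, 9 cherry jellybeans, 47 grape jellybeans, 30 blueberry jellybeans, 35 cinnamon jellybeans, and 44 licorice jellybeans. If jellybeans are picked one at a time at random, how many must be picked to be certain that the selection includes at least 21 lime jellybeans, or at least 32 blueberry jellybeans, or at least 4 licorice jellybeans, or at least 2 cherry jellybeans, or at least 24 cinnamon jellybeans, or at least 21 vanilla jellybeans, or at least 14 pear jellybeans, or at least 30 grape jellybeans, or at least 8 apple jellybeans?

The worst case stops just short of every target: 7 apple, 13 pear, 20 lime, 20 vanilla, 1 cherry, 29 grape, all 30 blueberry, 23 cinnamon, 3 licorice — 7 + 13 + 20 + 20 + 1 + 29 + 30 + 23 + 3 = 146 jellybeans.
One more jellybean must push some flavor to its target, so 146 + 1 = 147.

147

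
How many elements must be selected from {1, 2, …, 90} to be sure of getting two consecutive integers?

Partition {1, …, 90} into 45 pairs: {1,2}, {3,4}, …, {89,90}.
Choosing 45 integers — say the 45 even numbers 2, 4, …, 90 — takes one from each pair and avoids the property.
Choosing 46 forces two into the same pair by pigeonhole, and those are consecutive. So 46.

46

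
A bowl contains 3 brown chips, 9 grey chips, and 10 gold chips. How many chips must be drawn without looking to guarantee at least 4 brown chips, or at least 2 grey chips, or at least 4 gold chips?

8

The worst case stops just short of every target: 3 brown, 1 grey, 3 gold — 3 + 1 + 3 = 7 chips.
One more chip must push some color to its target, so 7 + 1 = 8.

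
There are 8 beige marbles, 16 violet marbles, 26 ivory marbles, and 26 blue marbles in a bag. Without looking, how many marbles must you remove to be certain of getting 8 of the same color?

29

The worst case takes 7 marbles of each color without reaching 8 of any: 4 × 7 = 28.
The next marble must bring some color to 8, so 28 + 1 = 29.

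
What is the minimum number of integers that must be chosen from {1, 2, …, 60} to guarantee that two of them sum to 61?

31

Partition {1, …, 60} into 30 pairs: {1,60}, {2,59}, …, {30,31}.
Choosing 30 integers — say the integers 1 through 30 — takes one from each pair and avoids the property.
Choosing 31 forces two into the same pair by pigeonhole, and those sum to 61. So 31.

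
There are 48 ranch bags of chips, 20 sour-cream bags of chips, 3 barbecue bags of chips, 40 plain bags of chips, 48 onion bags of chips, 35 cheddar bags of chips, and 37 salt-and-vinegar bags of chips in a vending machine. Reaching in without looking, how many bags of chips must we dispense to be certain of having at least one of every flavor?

The hardest flavor to obtain is barbecue: we could draw every other bag of chips first — 231 − 3 = 228 bags of chips — without a single barbecue one.
The next draw must be barbecue, so 228 + 1 = 229.

229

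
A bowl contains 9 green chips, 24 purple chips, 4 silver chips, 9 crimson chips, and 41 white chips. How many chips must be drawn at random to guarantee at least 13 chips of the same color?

In the worst case we take at most 12 of each color, but all 9 green, all 4 silver, and all 9 crimson (fewer than 12), giving 9 + 12 + 4 + 9 + 12 = 46.
One more chip then forces some color to 13, so 46 + 1 = 47.

47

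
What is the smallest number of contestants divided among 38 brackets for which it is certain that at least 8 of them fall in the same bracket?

There are 38 brackets acting as pigeonholes.
With 38 × 7 = 266 contestants we could place exactly 7 in each, with no class reaching 8.
One more forces some class to hold 8, so 266 + 1 = 267.

267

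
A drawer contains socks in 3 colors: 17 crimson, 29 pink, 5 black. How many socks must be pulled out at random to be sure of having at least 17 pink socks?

39

The worst case draws every non-pink sock first: 17 + 5 = 22.
The next 17 draws are then forced to be pink, giving 22 + 17 = 39.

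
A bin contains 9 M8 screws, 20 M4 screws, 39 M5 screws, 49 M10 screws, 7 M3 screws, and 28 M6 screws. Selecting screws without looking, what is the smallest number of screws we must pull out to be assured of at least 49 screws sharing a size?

152

In the worst case we take at most 48 of each size, but all 9 M8, all 20 M4, all 39 M5, all 7 M3, and all 28 M6 (fewer than 48), giving 9 + 20 + 39 + 48 + 7 + 28 = 151.
One more screw then forces some size to 49, so 151 + 1 = 152.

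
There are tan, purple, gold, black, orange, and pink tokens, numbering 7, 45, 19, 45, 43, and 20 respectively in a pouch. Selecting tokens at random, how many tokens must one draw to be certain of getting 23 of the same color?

113

Treat the 6 colors as pigeonholes.
In the worst case we take at most 22 of each color, but all 7 tan, all 19 gold, and all 20 pink (fewer than 22), giving 7 + 22 + 19 + 22 + 22 + 20 = 112.
One more token then forces some color to 23, so 112 + 1 = 113.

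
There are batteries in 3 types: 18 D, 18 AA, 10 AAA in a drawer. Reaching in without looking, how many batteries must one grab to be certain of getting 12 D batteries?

The worst case draws every non-D battery first: 18 + 10 = 28.
The next 12 draws are then forced to be D, giving 28 + 12 = 40.

40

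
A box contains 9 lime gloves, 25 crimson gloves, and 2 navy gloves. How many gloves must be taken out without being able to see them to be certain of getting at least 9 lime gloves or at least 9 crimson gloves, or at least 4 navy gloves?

Each of the 3 colors has its own threshold; avoid all of them simultaneously.
The worst case stops just short of every target: 8 lime, 8 crimson, all 2 navy — 8 + 8 + 2 = 18 gloves.
One more glove must push some color to its target, so 18 + 1 = 19.

19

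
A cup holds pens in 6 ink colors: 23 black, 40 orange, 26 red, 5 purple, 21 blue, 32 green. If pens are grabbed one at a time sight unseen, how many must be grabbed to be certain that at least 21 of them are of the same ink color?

In the worst case we take at most 20 of each ink color, but all 5 purple (fewer than 20), giving 20 + 20 + 20 + 5 + 20 + 20 = 105.
One more pen then forces some ink color to 21, so 105 + 1 = 106.

106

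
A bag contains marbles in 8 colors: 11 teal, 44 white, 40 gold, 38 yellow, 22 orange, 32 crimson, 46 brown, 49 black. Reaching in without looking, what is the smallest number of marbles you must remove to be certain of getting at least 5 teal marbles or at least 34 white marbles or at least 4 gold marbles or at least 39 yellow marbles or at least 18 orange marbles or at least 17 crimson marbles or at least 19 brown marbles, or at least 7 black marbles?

The worst case stops just short of every target: 4 teal, 33 white, 3 gold, 38 yellow, 17 orange, 16 crimson, 18 brown, 6 black — 4 + 33 + 3 + 38 + 17 + 16 + 18 + 6 = 135 marbles.
One more marble must push some color to its target, so 135 + 1 = 136.

136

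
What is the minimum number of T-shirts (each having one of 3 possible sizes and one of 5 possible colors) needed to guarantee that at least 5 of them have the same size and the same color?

61

There are 3 × 5 = 15 (size, color) combinations acting as pigeonholes.
With 15 × 4 = 60 T-shirts we could place exactly 4 in each, with no (size, color) pair reaching 5.
One more forces some (size, color) pair to hold 5, so 60 + 1 = 61.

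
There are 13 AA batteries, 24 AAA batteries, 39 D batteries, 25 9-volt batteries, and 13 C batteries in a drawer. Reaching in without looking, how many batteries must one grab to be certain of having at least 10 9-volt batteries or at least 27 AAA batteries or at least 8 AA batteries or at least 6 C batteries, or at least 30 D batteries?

Each of the 5 types has its own threshold; avoid all of them simultaneously.
The worst case stops just short of every target: 7 AA, all 24 AAA, 29 D, 9 9-volt, 5 C — 7 + 24 + 29 + 9 + 5 = 74 batteries.
One more battery must push some type to its target, so 74 + 1 = 75.

75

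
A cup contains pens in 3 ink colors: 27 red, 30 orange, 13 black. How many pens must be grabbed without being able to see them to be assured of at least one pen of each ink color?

The hardest ink color to obtain is black: we could draw every other pen first — 70 − 13 = 57 pens — without a single black one.
The next draw must be black, so 57 + 1 = 58.

58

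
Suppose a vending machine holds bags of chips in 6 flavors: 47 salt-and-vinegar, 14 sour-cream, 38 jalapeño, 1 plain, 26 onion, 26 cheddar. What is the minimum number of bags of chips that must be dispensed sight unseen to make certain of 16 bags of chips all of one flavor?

In the worst case we take at most 15 of each flavor, but all 14 sour-cream and all 1 plain (fewer than 15), giving 15 + 14 + 15 + 1 + 15 + 15 = 75.
One more bag of chips then forces some flavor to 16, so 75 + 1 = 76.

76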